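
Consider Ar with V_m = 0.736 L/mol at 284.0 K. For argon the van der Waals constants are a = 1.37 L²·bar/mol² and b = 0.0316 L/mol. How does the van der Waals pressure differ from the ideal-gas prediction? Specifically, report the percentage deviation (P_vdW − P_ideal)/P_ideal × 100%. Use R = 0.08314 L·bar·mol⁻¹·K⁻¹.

Ideal: P_ideal = RT/V_m = (0.08314)(284.0)/0.736 = 32.0812 bar
vdW: P = RT/(V_m − b) − a/V_m² = 23.6118/0.704400 − 1.37/0.541696 = 33.5204 − 2.52909 = 30.9913 bar
% deviation = (30.9913 − 32.0812)/32.0812 × 100% = -3.40%

-3.40 %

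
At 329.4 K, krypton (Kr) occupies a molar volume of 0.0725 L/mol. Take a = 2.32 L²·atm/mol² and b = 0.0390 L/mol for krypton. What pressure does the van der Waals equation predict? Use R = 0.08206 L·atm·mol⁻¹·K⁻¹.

P ≈ 365.5 atm

P = RT/(V_m − b) − a/V_m²
RT/(V_m − b) = (0.08206)(329.4)/(0.0725 − 0.0390) = 27.031/0.033500 = 806.90 atm
a/V_m² = 2.32/(0.0725)² = 441.38 atm
P = 806.90 − 441.38 = 365.5 atm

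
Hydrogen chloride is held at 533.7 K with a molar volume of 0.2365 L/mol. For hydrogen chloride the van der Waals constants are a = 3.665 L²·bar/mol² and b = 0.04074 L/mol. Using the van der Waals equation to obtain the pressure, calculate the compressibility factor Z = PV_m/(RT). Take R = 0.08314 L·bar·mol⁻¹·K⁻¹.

P = RT/(V_m − b) − a/V_m² = (0.08314)(533.7)/(0.2365 − 0.04074) − 3.665/(0.2365)²
  = 44.372/0.19576 − 65.526 = 226.67 − 65.526 = 161.14 bar
Z = PV_m/(RT) = (161.14)(0.2365)/((0.08314)(533.7)) = 38.110/44.372 = 0.8589

Z ≈ 0.8589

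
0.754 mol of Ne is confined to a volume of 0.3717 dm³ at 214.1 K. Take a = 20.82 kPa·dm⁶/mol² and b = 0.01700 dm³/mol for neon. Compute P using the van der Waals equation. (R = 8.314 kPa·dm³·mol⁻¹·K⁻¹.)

P = nRT/(V − nb) − a n²/V²
nRT/(V − nb) = (0.754)(8.314)(214.1)/(0.3717 − 0.754×0.01700) = 1342.1/0.35888 = 3739.7 kPa
a n²/V² = (20.82)(0.754)²/(0.3717)² = 85.672 kPa
P = 3739.7 − 85.672 = 3654 kPa

P ≈ 3654 kPa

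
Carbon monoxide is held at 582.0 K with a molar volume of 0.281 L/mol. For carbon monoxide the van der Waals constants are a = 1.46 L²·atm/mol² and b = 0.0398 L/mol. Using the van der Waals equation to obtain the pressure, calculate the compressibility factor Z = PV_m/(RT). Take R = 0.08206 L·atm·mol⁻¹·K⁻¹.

Z ≈ 1.056

P = RT/(V_m − b) − a/V_m² = (0.08206)(582.0)/(0.281 − 0.0398) − 1.46/(0.281)²
  = 47.759/0.24120 − 18.490 = 198.01 − 18.490 = 179.52 atm
Z = PV_m/(RT) = (179.52)(0.281)/((0.08206)(582.0)) = 50.445/47.759 = 1.056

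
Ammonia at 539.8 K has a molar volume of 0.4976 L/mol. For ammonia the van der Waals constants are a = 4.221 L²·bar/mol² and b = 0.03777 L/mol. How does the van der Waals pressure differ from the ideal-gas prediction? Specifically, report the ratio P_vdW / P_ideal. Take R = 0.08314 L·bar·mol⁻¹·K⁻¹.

P_vdW / P_ideal ≈ 0.8931

Ideal: P_ideal = RT/V_m = (0.08314)(539.8)/0.4976 = 90.1909 bar
vdW: P = RT/(V_m − b) − a/V_m² = 44.8790/0.459830 − 4.221/0.247606 = 97.5991 − 17.0472 = 80.5519 bar
Ratio = 80.5519/90.1909 = 0.8931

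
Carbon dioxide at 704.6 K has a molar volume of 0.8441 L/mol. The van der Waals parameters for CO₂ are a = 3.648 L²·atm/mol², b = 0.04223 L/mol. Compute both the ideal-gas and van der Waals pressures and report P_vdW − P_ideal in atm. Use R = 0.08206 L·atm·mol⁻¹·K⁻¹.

ΔP ≈ -1.513 atm

Ideal: P_ideal = RT/V_m = (0.08206)(704.6)/0.8441 = 68.4984 atm
vdW: P = RT/(V_m − b) − a/V_m² = 57.8195/0.801870 − 3.648/0.712505 = 72.1058 − 5.11996 = 66.9858 atm
ΔP = 66.9858 − 68.4984 = -1.513 atm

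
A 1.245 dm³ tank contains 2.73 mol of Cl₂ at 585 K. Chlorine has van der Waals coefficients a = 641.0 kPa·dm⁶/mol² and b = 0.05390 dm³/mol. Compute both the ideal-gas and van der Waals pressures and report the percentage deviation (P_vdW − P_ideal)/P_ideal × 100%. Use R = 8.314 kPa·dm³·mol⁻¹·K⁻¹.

Ideal: P_ideal = nRT/V = (2.73)(8.314)(585)/1.245 = 10665.0 kPa
vdW: P = nRT/(V − nb) − a n²/V² = 13277.9/1.09785 − 4777.31/1.55003 = 12094.5 − 3082.08 = 9012.4 kPa
% deviation = (9012.4 − 10665.0)/10665.0 × 100% = -15.50%

-15.50 %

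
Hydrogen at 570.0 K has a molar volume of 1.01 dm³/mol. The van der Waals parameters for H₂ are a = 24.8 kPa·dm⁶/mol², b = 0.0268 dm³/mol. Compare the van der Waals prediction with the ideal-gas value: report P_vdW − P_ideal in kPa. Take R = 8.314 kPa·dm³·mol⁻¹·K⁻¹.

ΔP ≈ 103.6 kPa

Ideal: P_ideal = RT/V_m = (8.314)(570.0)/1.01 = 4692.06 kPa
vdW: P = RT/(V_m − b) − a/V_m² = 4738.98/0.983200 − 24.8/1.02010 = 4819.96 − 24.3113 = 4795.65 kPa
ΔP = 4795.65 − 4692.06 = 103.6 kPa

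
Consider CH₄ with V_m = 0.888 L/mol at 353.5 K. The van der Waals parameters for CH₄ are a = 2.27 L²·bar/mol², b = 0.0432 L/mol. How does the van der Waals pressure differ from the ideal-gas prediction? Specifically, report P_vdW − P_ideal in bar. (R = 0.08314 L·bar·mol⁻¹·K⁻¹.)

Ideal: P_ideal = RT/V_m = (0.08314)(353.5)/0.888 = 33.0968 bar
vdW: P = RT/(V_m − b) − a/V_m² = 29.3900/0.844800 − 2.27/0.788544 = 34.7893 − 2.87872 = 31.9106 bar
ΔP = 31.9106 − 33.0968 = -1.186 bar

ΔP ≈ -1.186 bar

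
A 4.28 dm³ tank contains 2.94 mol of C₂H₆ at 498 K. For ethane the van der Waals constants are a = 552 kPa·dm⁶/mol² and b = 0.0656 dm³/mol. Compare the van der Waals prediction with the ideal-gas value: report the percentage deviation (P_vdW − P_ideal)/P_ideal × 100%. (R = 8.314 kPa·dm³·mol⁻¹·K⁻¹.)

Ideal: P_ideal = nRT/V = (2.94)(8.314)(498)/4.28 = 2844.09 kPa
vdW: P = nRT/(V − nb) − a n²/V² = 12172.7/4.08714 − 4771.27/18.3184 = 2978.29 − 260.463 = 2717.83 kPa
% deviation = (2717.83 − 2844.09)/2844.09 × 100% = -4.44%

-4.44 %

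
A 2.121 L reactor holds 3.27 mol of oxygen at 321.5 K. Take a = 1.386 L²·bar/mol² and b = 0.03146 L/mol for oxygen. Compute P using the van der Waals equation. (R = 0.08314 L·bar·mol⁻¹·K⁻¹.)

P ≈ 40.02 bar

P = nRT/(V − nb) − a n²/V²
nRT/(V − nb) = (3.27)(0.08314)(321.5)/(2.121 − 3.27×0.03146) = 87.405/2.0181 = 43.311 bar
a n²/V² = (1.386)(3.27)²/(2.121)² = 3.2944 bar
P = 43.311 − 3.2944 = 40.02 bar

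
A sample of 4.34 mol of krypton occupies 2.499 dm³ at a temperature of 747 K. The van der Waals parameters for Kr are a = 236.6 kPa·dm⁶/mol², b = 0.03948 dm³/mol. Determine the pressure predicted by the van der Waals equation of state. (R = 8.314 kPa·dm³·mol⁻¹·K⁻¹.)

P ≈ 10866 kPa

P = nRT/(V − nb) − a n²/V²
nRT/(V − nb) = (4.34)(8.314)(747)/(2.499 − 4.34×0.03948) = 26954/2.3277 = 11580 kPa
a n²/V² = (236.6)(4.34)²/(2.499)² = 713.61 kPa
P = 11580 − 713.61 = 10866 kPa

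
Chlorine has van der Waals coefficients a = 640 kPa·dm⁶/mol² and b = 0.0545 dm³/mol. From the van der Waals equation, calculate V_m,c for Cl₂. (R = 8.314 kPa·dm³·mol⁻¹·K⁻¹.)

For a van der Waals gas, V_m,c = 3b.
V_m,c = 3×0.0545 = 0.1635 dm³/mol

V_m,c ≈ 0.1635 dm³/mol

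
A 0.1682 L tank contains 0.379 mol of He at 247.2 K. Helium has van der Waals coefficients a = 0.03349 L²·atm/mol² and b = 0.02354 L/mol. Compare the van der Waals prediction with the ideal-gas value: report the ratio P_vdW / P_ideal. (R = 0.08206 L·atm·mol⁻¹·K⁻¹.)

Ideal: P_ideal = nRT/V = (0.379)(0.08206)(247.2)/0.1682 = 45.7081 atm
vdW: P = nRT/(V − nb) − a n²/V² = 7.68810/0.159278 − 0.00481054/0.0282912 = 48.2684 − 0.170037 = 48.0984 atm
Ratio = 48.0984/45.7081 = 1.052

P_vdW / P_ideal ≈ 1.052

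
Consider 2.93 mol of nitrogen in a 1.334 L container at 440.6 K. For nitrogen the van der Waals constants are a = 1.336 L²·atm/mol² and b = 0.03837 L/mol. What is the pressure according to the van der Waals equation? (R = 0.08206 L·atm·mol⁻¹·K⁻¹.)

P = nRT/(V − nb) − a n²/V²
nRT/(V − nb) = (2.93)(0.08206)(440.6)/(1.334 − 2.93×0.03837) = 105.94/1.2216 = 86.722 atm
a n²/V² = (1.336)(2.93)²/(1.334)² = 6.4451 atm
P = 86.722 − 6.4451 = 80.28 atm

P ≈ 80.28 atm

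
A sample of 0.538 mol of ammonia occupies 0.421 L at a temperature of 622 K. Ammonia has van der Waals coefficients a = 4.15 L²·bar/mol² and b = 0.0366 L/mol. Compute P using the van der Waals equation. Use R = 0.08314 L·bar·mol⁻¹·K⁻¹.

P = nRT/(V − nb) − a n²/V²
nRT/(V − nb) = (0.538)(0.08314)(622)/(0.421 − 0.538×0.0366) = 27.822/0.40131 = 69.328 bar
a n²/V² = (4.15)(0.538)²/(0.421)² = 6.7772 bar
P = 69.328 − 6.7772 = 62.55 bar

P ≈ 62.55 bar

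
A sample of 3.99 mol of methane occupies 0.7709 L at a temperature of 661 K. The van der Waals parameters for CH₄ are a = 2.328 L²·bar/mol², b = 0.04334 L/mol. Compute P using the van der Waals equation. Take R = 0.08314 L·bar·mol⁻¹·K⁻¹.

P ≈ 304.3 bar

P = nRT/(V − nb) − a n²/V²
nRT/(V − nb) = (3.99)(0.08314)(661)/(0.7709 − 3.99×0.04334) = 219.27/0.59797 = 366.69 bar
a n²/V² = (2.328)(3.99)²/(0.7709)² = 62.364 bar
P = 366.69 − 62.364 = 304.3 bar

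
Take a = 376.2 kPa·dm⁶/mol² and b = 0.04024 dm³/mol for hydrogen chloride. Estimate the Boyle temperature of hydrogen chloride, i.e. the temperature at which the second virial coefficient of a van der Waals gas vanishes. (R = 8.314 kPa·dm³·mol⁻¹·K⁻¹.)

T_B ≈ 1124 K

For a van der Waals gas the second virial coefficient B₂ = b − a/(RT) vanishes at T_B = a/(Rb).
T_B = 376.2/(8.314×0.04024) = 376.2/0.33456 = 1124 K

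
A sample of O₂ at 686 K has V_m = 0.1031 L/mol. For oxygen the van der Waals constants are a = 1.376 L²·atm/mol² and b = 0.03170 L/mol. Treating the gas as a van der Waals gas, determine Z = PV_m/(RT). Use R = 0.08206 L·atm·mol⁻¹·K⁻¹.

P = RT/(V_m − b) − a/V_m² = (0.08206)(686)/(0.1031 − 0.03170) − 1.376/(0.1031)²
  = 56.293/0.071400 − 129.45 = 788.42 − 129.45 = 658.97 atm
Z = PV_m/(RT) = (658.97)(0.1031)/((0.08206)(686)) = 67.940/56.293 = 1.207

Z ≈ 1.207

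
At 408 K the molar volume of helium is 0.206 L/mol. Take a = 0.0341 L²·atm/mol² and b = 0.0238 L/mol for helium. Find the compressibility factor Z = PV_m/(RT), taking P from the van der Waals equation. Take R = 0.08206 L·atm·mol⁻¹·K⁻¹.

Z ≈ 1.126

P = RT/(V_m − b) − a/V_m² = (0.08206)(408)/(0.206 − 0.0238) − 0.0341/(0.206)²
  = 33.480/0.18220 − 0.80356 = 183.75 − 0.80356 = 182.95 atm
Z = PV_m/(RT) = (182.95)(0.206)/((0.08206)(408)) = 37.688/33.480 = 1.126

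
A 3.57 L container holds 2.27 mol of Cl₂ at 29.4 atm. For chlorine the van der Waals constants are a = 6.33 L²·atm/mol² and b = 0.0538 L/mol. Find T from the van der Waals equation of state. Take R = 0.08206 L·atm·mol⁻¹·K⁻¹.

T = (P + a n²/V²)(V − nb)/(nR)
P + a n²/V² = 29.4 + (6.33)(2.27)²/(3.57)² = 31.959 atm
V − nb = 3.57 − (2.27)(0.0538) = 3.4479 L
T = (31.959)(3.4479)/((2.27)(0.08206)) = 591.5 K

T ≈ 591.5 K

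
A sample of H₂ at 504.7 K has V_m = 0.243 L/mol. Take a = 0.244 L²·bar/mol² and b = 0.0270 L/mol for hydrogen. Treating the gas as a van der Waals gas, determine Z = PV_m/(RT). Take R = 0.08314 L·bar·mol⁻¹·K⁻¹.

Z ≈ 1.101

P = RT/(V_m − b) − a/V_m² = (0.08314)(504.7)/(0.243 − 0.0270) − 0.244/(0.243)²
  = 41.961/0.21600 − 4.1322 = 194.26 − 4.1322 = 190.13 bar
Z = PV_m/(RT) = (190.13)(0.243)/((0.08314)(504.7)) = 46.202/41.961 = 1.101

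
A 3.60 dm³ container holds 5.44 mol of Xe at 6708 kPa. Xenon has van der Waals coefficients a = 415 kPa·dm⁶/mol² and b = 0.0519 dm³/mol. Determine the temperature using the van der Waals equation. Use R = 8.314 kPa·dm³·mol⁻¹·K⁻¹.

T ≈ 561.6 K

T = (P + a n²/V²)(V − nb)/(nR)
P + a n²/V² = 6708 + (415)(5.44)²/(3.60)² = 7655.6 kPa
V − nb = 3.60 − (5.44)(0.0519) = 3.3177 dm³
T = (7655.6)(3.3177)/((5.44)(8.314)) = 561.6 K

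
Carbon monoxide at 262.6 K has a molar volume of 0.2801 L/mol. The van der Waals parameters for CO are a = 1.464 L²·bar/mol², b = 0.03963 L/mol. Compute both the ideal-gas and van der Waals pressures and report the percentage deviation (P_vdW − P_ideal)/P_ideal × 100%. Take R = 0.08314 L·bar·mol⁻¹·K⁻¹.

Ideal: P_ideal = RT/V_m = (0.08314)(262.6)/0.2801 = 77.9456 bar
vdW: P = RT/(V_m − b) − a/V_m² = 21.8326/0.240470 − 1.464/0.0784560 = 90.7914 − 18.6601 = 72.1313 bar
% deviation = (72.1313 − 77.9456)/77.9456 × 100% = -7.46%

-7.46 %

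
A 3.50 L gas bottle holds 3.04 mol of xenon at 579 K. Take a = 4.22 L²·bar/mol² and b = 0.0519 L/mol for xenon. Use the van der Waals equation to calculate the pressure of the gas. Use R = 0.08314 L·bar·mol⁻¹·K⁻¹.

P ≈ 40.60 bar

P = nRT/(V − nb) − a n²/V²
nRT/(V − nb) = (3.04)(0.08314)(579)/(3.50 − 3.04×0.0519) = 146.34/3.3422 = 43.786 bar
a n²/V² = (4.22)(3.04)²/(3.50)² = 3.1836 bar
P = 43.786 − 3.1836 = 40.60 bar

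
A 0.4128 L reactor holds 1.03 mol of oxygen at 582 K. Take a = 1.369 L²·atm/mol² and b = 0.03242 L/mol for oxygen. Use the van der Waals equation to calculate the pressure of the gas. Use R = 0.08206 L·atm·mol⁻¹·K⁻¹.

P = nRT/(V − nb) − a n²/V²
nRT/(V − nb) = (1.03)(0.08206)(582)/(0.4128 − 1.03×0.03242) = 49.192/0.37941 = 129.65 atm
a n²/V² = (1.369)(1.03)²/(0.4128)² = 8.5231 atm
P = 129.65 − 8.5231 = 121.1 atm

P ≈ 121.1 atm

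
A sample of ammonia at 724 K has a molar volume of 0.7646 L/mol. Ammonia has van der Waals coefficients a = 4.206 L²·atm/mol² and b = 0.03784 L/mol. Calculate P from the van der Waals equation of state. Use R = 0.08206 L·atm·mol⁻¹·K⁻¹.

P = RT/(V_m − b) − a/V_m²
RT/(V_m − b) = (0.08206)(724)/(0.7646 − 0.03784) = 59.411/0.72676 = 81.748 atm
a/V_m² = 4.206/(0.7646)² = 7.1945 atm
P = 81.748 − 7.1945 = 74.55 atm

P ≈ 74.55 atm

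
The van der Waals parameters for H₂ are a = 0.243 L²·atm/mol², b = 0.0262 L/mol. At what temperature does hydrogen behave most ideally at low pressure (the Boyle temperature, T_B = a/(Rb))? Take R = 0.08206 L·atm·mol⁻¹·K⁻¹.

T_B ≈ 113.0 K

For a van der Waals gas the second virial coefficient B₂ = b − a/(RT) vanishes at T_B = a/(Rb).
T_B = 0.243/(0.08206×0.0262) = 0.243/0.0021500 = 113.0 K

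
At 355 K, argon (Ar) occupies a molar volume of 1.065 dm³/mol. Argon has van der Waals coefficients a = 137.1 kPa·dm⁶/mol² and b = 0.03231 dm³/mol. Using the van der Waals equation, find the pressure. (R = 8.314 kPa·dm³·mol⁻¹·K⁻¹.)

P ≈ 2737 kPa

P = RT/(V_m − b) − a/V_m²
RT/(V_m − b) = (8.314)(355)/(1.065 − 0.03231) = 2951.5/1.0327 = 2858.0 kPa
a/V_m² = 137.1/(1.065)² = 120.88 kPa
P = 2858.0 − 120.88 = 2737 kPa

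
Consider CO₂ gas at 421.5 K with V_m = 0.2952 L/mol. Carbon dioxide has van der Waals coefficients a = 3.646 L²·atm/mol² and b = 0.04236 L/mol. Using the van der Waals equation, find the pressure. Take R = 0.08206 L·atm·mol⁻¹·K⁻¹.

P ≈ 94.96 atm

P = RT/(V_m − b) − a/V_m²
RT/(V_m − b) = (0.08206)(421.5)/(0.2952 − 0.04236) = 34.588/0.25284 = 136.80 atm
a/V_m² = 3.646/(0.2952)² = 41.839 atm
P = 136.80 − 41.839 = 94.96 atm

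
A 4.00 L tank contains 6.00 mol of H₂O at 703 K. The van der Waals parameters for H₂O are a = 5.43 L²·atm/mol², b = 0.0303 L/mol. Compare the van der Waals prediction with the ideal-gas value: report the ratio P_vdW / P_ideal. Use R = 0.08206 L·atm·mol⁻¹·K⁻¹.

P_vdW / P_ideal ≈ 0.9064

Ideal: P_ideal = nRT/V = (6.00)(0.08206)(703)/4.00 = 86.5323 atm
vdW: P = nRT/(V − nb) − a n²/V² = 346.129/3.81820 − 195.480/16.0000 = 90.6524 − 12.2175 = 78.4349 atm
Ratio = 78.4349/86.5323 = 0.9064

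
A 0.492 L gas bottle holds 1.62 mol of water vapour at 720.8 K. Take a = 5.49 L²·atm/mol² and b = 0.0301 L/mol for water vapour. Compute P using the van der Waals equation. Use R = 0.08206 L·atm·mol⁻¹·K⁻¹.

P ≈ 156.7 atm

P = nRT/(V − nb) − a n²/V²
nRT/(V − nb) = (1.62)(0.08206)(720.8)/(0.492 − 1.62×0.0301) = 95.821/0.44324 = 216.18 atm
a n²/V² = (5.49)(1.62)²/(0.492)² = 59.521 atm
P = 216.18 − 59.521 = 156.7 atm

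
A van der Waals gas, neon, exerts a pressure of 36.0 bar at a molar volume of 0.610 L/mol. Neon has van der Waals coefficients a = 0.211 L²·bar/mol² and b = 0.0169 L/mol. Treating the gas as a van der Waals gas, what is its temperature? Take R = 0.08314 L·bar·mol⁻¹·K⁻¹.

T ≈ 260.9 K

T = (P + a/V_m²)(V_m − b)/R
P + a/V_m² = 36.0 + 0.211/(0.610)² = 36.567 bar
V_m − b = 0.610 − 0.0169 = 0.59310 L/mol
T = (36.567)(0.59310)/0.08314 = 260.9 K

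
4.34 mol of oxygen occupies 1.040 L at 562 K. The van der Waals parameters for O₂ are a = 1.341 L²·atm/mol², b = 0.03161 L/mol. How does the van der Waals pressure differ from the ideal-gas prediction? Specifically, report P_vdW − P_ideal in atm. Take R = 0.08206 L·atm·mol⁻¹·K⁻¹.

Ideal: P_ideal = nRT/V = (4.34)(0.08206)(562)/1.040 = 192.453 atm
vdW: P = nRT/(V − nb) − a n²/V² = 200.151/0.902813 − 25.2585/1.08160 = 221.697 − 23.3529 = 198.344 atm
ΔP = 198.344 − 192.453 = 5.89 atm

ΔP ≈ 5.89 atm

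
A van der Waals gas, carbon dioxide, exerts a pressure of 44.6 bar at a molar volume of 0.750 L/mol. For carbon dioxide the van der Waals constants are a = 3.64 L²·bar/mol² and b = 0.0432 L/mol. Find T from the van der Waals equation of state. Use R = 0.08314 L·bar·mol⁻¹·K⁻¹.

T = (P + a/V_m²)(V_m − b)/R
P + a/V_m² = 44.6 + 3.64/(0.750)² = 51.071 bar
V_m − b = 0.750 − 0.0432 = 0.70680 L/mol
T = (51.071)(0.70680)/0.08314 = 434.2 K

T ≈ 434.2 K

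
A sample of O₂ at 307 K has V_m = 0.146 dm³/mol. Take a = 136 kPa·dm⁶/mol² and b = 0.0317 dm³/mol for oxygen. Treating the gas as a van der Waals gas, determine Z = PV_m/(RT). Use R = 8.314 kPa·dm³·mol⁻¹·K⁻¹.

Z ≈ 0.9124

P = RT/(V_m − b) − a/V_m² = (8.314)(307)/(0.146 − 0.0317) − 136/(0.146)²
  = 2552.4/0.11430 − 6380.2 = 22331 − 6380.2 = 15951 kPa
Z = PV_m/(RT) = (15951)(0.146)/((8.314)(307)) = 2328.8/2552.4 = 0.9124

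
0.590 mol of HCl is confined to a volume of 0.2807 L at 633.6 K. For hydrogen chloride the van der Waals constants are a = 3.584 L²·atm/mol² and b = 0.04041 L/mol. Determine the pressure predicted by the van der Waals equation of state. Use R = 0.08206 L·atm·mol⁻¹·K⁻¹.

P = nRT/(V − nb) − a n²/V²
nRT/(V − nb) = (0.590)(0.08206)(633.6)/(0.2807 − 0.590×0.04041) = 30.676/0.25686 = 119.43 atm
a n²/V² = (3.584)(0.590)²/(0.2807)² = 15.834 atm
P = 119.43 − 15.834 = 103.6 atm

P ≈ 103.6 atm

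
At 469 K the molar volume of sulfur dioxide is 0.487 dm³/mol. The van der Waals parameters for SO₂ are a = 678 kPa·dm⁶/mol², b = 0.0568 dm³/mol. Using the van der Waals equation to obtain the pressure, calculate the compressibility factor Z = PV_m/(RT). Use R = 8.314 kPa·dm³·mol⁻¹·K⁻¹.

P = RT/(V_m − b) − a/V_m² = (8.314)(469)/(0.487 − 0.0568) − 678/(0.487)²
  = 3899.3/0.43020 − 2858.7 = 9063.9 − 2858.7 = 6205.2 kPa
Z = PV_m/(RT) = (6205.2)(0.487)/((8.314)(469)) = 3021.9/3899.3 = 0.7750

Z ≈ 0.7750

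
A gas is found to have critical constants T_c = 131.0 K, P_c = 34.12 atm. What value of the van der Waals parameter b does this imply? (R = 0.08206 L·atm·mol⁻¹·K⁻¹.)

b ≈ 0.03938 L/mol

From T_c = 8a/(27Rb) and P_c = a/(27b²): b = R T_c/(8 P_c).
b = (0.08206)(131.0)/(8×34.12) = 10.750/272.96 = 0.03938 L/mol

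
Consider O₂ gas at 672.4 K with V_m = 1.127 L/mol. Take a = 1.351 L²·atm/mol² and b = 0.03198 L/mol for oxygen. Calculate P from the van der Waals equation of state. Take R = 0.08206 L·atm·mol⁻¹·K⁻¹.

P ≈ 49.33 atm

P = RT/(V_m − b) − a/V_m²
RT/(V_m − b) = (0.08206)(672.4)/(1.127 − 0.03198) = 55.177/1.0950 = 50.390 atm
a/V_m² = 1.351/(1.127)² = 1.0637 atm
P = 50.390 − 1.0637 = 49.33 atm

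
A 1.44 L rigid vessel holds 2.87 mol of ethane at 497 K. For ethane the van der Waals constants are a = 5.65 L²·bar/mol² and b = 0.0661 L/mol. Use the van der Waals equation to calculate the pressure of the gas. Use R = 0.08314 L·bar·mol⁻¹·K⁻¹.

P ≈ 72.41 bar

P = nRT/(V − nb) − a n²/V²
nRT/(V − nb) = (2.87)(0.08314)(497)/(1.44 − 2.87×0.0661) = 118.59/1.2503 = 94.849 bar
a n²/V² = (5.65)(2.87)²/(1.44)² = 22.443 bar
P = 94.849 − 22.443 = 72.41 bar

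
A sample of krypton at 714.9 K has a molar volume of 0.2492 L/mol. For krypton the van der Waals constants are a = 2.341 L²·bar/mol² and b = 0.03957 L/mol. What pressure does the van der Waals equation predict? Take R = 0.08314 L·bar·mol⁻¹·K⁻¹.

P = RT/(V_m − b) − a/V_m²
RT/(V_m − b) = (0.08314)(714.9)/(0.2492 − 0.03957) = 59.437/0.20963 = 283.53 bar
a/V_m² = 2.341/(0.2492)² = 37.697 bar
P = 283.53 − 37.697 = 245.8 bar

P ≈ 245.8 bar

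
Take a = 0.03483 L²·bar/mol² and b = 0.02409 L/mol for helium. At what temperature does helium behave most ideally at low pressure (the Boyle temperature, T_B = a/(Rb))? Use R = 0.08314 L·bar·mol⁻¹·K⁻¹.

T_B ≈ 17.39 K

For a van der Waals gas the second virial coefficient B₂ = b − a/(RT) vanishes at T_B = a/(Rb).
T_B = 0.03483/(0.08314×0.02409) = 0.03483/0.0020028 = 17.39 K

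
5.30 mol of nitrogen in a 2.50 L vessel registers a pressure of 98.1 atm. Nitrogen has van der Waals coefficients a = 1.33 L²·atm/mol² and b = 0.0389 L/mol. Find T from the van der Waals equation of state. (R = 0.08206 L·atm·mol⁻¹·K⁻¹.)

T = (P + a n²/V²)(V − nb)/(nR)
P + a n²/V² = 98.1 + (1.33)(5.30)²/(2.50)² = 104.08 atm
V − nb = 2.50 − (5.30)(0.0389) = 2.2938 L
T = (104.08)(2.2938)/((5.30)(0.08206)) = 548.9 K

T ≈ 548.9 K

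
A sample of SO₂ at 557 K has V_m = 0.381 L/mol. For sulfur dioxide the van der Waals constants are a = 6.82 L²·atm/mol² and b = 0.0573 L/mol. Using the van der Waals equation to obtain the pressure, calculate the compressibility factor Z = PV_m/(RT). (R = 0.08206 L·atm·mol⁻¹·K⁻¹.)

Z ≈ 0.7854

P = RT/(V_m − b) − a/V_m² = (0.08206)(557)/(0.381 − 0.0573) − 6.82/(0.381)²
  = 45.707/0.32370 − 46.982 = 141.20 − 46.982 = 94.22 atm
Z = PV_m/(RT) = (94.22)(0.381)/((0.08206)(557)) = 35.898/45.707 = 0.7854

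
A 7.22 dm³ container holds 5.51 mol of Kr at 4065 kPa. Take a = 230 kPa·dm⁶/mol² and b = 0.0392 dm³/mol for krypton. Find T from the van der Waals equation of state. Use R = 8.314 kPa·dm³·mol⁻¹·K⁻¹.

T = (P + a n²/V²)(V − nb)/(nR)
P + a n²/V² = 4065 + (230)(5.51)²/(7.22)² = 4199.0 kPa
V − nb = 7.22 − (5.51)(0.0392) = 7.0040 dm³
T = (4199.0)(7.0040)/((5.51)(8.314)) = 642.0 K

T ≈ 642.0 K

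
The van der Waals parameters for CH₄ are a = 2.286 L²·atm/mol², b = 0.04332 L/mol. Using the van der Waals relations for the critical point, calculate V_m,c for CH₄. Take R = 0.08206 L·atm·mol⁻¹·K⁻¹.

For a van der Waals gas, V_m,c = 3b.
V_m,c = 3×0.04332 = 0.1300 L/mol

V_m,c ≈ 0.1300 L/mol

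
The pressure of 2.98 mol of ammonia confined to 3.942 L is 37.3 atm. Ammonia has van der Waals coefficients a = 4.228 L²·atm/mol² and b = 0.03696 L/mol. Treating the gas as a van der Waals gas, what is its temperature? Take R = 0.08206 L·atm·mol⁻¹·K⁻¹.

T = (P + a n²/V²)(V − nb)/(nR)
P + a n²/V² = 37.3 + (4.228)(2.98)²/(3.942)² = 39.716 atm
V − nb = 3.942 − (2.98)(0.03696) = 3.8319 L
T = (39.716)(3.8319)/((2.98)(0.08206)) = 622.3 K

T ≈ 622.3 K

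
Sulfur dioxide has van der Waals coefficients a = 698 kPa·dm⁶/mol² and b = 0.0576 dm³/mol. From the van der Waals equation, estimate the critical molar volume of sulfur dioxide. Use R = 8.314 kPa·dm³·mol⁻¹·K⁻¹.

For a van der Waals gas, V_m,c = 3b.
V_m,c = 3×0.0576 = 0.1728 dm³/mol

V_m,c ≈ 0.1728 dm³/mol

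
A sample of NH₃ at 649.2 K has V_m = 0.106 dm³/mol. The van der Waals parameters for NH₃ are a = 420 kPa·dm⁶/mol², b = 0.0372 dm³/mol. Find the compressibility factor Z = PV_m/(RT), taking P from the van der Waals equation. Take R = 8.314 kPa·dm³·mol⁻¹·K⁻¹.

Z ≈ 0.8066

P = RT/(V_m − b) − a/V_m² = (8.314)(649.2)/(0.106 − 0.0372) − 420/(0.106)²
  = 5397.4/0.068800 − 37380 = 78451 − 37380 = 41071 kPa
Z = PV_m/(RT) = (41071)(0.106)/((8.314)(649.2)) = 4353.5/5397.4 = 0.8066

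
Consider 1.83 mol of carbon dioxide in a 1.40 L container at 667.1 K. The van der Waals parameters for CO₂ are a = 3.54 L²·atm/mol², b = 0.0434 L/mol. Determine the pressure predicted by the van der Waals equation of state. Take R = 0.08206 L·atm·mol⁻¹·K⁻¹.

P = nRT/(V − nb) − a n²/V²
nRT/(V − nb) = (1.83)(0.08206)(667.1)/(1.40 − 1.83×0.0434) = 100.18/1.3206 = 75.859 atm
a n²/V² = (3.54)(1.83)²/(1.40)² = 6.0485 atm
P = 75.859 − 6.0485 = 69.81 atm

P ≈ 69.81 atm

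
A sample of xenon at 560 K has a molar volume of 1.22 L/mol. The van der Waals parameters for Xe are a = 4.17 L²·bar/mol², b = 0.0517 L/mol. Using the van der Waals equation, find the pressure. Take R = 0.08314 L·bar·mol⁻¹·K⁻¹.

P ≈ 37.05 bar

P = RT/(V_m − b) − a/V_m²
RT/(V_m − b) = (0.08314)(560)/(1.22 − 0.0517) = 46.558/1.1683 = 39.851 bar
a/V_m² = 4.17/(1.22)² = 2.8017 bar
P = 39.851 − 2.8017 = 37.05 bar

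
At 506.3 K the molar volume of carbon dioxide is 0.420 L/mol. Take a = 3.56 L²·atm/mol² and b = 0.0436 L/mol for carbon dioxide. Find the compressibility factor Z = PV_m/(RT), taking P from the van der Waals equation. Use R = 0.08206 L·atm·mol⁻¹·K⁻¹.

Z ≈ 0.9118

P = RT/(V_m − b) − a/V_m² = (0.08206)(506.3)/(0.420 − 0.0436) − 3.56/(0.420)²
  = 41.547/0.37640 − 20.181 = 110.38 − 20.181 = 90.20 atm
Z = PV_m/(RT) = (90.20)(0.420)/((0.08206)(506.3)) = 37.884/41.547 = 0.9118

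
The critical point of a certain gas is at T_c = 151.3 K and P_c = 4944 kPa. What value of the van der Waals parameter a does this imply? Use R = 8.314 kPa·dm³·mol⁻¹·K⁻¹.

a ≈ 135.0 kPa·dm⁶/mol²

From T_c = 8a/(27Rb) and P_c = a/(27b²): a = 27 R² T_c²/(64 P_c).
a = 27×(8.314)²×(151.3)²/(64×4944) = 42722992/316416 = 135.0 kPa·dm⁶/mol²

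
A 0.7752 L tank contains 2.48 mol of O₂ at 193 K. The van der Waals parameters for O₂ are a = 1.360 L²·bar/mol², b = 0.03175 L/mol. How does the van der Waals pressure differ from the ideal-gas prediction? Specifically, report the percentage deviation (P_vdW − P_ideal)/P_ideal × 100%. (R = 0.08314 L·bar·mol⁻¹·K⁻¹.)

Ideal: P_ideal = nRT/V = (2.48)(0.08314)(193)/0.7752 = 51.3340 bar
vdW: P = nRT/(V − nb) − a n²/V² = 39.7941/0.696460 − 8.36454/0.600935 = 57.1377 − 13.9192 = 43.2185 bar
% deviation = (43.2185 − 51.3340)/51.3340 × 100% = -15.81%

-15.81 %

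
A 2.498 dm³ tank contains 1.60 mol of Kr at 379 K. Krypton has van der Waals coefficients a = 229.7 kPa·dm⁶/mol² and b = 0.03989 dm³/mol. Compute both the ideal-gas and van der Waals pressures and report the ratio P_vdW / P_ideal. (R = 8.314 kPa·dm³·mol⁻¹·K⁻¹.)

Ideal: P_ideal = nRT/V = (1.60)(8.314)(379)/2.498 = 2018.26 kPa
vdW: P = nRT/(V − nb) − a n²/V² = 5041.61/2.43418 − 588.032/6.24000 = 2071.17 − 94.2359 = 1976.93 kPa
Ratio = 1976.93/2018.26 = 0.9795

P_vdW / P_ideal ≈ 0.9795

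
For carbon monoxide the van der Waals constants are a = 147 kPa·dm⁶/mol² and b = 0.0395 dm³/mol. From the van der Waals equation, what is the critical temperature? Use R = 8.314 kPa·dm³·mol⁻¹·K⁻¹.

For a van der Waals gas, T_c = 8a/(27Rb).
T_c = 8×147/(27×8.314×0.0395) = 1176.0/8.8669 = 132.6 K

T_c ≈ 132.6 K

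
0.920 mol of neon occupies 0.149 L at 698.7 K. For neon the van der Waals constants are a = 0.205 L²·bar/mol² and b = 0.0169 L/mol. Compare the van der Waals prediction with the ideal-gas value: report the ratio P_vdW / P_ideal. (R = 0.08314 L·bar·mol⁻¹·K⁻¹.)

P_vdW / P_ideal ≈ 1.095

Ideal: P_ideal = nRT/V = (0.920)(0.08314)(698.7)/0.149 = 358.676 bar
vdW: P = nRT/(V − nb) − a n²/V² = 53.4427/0.133452 − 0.173512/0.0222010 = 400.464 − 7.81550 = 392.649 bar
Ratio = 392.649/358.676 = 1.095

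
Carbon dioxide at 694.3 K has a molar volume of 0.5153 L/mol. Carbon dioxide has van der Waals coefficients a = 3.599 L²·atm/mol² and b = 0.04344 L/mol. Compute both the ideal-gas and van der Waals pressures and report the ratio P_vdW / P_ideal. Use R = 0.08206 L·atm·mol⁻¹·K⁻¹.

Ideal: P_ideal = RT/V_m = (0.08206)(694.3)/0.5153 = 110.565 atm
vdW: P = RT/(V_m − b) − a/V_m² = 56.9743/0.471860 − 3.599/0.265534 = 120.744 − 13.5538 = 107.190 atm
Ratio = 107.190/110.565 = 0.9695

P_vdW / P_ideal ≈ 0.9695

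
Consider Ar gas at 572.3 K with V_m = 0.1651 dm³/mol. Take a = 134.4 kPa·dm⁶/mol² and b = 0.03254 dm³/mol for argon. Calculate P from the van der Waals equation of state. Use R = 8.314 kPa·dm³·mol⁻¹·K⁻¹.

P = RT/(V_m − b) − a/V_m²
RT/(V_m − b) = (8.314)(572.3)/(0.1651 − 0.03254) = 4758.1/0.13256 = 35894 kPa
a/V_m² = 134.4/(0.1651)² = 4930.7 kPa
P = 35894 − 4930.7 = 30963 kPa

P ≈ 30963 kPa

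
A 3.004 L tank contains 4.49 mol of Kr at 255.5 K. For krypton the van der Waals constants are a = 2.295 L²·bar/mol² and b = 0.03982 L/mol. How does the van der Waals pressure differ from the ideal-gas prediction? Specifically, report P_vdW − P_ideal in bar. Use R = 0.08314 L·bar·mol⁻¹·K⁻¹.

Ideal: P_ideal = nRT/V = (4.49)(0.08314)(255.5)/3.004 = 31.7503 bar
vdW: P = nRT/(V − nb) − a n²/V² = 95.3778/2.82521 − 46.2674/9.02402 = 33.7595 − 5.12714 = 28.6324 bar
ΔP = 28.6324 − 31.7503 = -3.118 bar

ΔP ≈ -3.118 bar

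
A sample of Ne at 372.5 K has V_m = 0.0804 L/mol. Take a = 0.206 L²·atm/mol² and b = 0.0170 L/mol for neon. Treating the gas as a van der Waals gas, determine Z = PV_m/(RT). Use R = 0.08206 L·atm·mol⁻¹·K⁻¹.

Z ≈ 1.184

P = RT/(V_m − b) − a/V_m² = (0.08206)(372.5)/(0.0804 − 0.0170) − 0.206/(0.0804)²
  = 30.567/0.063400 − 31.868 = 482.13 − 31.868 = 450.26 atm
Z = PV_m/(RT) = (450.26)(0.0804)/((0.08206)(372.5)) = 36.201/30.567 = 1.184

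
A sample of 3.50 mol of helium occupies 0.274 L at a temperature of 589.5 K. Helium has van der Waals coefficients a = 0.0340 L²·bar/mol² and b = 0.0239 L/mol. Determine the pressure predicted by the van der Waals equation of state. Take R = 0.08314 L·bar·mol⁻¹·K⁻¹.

P = nRT/(V − nb) − a n²/V²
nRT/(V − nb) = (3.50)(0.08314)(589.5)/(0.274 − 3.50×0.0239) = 171.54/0.19035 = 901.18 bar
a n²/V² = (0.0340)(3.50)²/(0.274)² = 5.5477 bar
P = 901.18 − 5.5477 = 895.6 bar

P ≈ 895.6 bar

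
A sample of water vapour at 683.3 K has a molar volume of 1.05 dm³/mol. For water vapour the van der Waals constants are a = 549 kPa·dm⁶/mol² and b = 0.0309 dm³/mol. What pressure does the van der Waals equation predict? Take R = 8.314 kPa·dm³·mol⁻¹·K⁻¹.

P = RT/(V_m − b) − a/V_m²
RT/(V_m − b) = (8.314)(683.3)/(1.05 − 0.0309) = 5681.0/1.0191 = 5574.5 kPa
a/V_m² = 549/(1.05)² = 497.96 kPa
P = 5574.5 − 497.96 = 5077 kPa

P ≈ 5077 kPa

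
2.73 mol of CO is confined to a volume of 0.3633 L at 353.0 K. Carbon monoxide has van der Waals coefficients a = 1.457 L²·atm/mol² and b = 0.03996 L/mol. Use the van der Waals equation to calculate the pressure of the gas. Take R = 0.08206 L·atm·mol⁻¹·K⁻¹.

P ≈ 228.8 atm

P = nRT/(V − nb) − a n²/V²
nRT/(V − nb) = (2.73)(0.08206)(353.0)/(0.3633 − 2.73×0.03996) = 79.080/0.25421 = 311.08 atm
a n²/V² = (1.457)(2.73)²/(0.3633)² = 82.272 atm
P = 311.08 − 82.272 = 228.8 atm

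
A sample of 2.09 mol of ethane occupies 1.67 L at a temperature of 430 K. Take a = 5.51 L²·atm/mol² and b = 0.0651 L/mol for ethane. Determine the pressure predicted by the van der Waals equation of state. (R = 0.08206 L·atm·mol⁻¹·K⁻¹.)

P ≈ 39.45 atm

P = nRT/(V − nb) − a n²/V²
nRT/(V − nb) = (2.09)(0.08206)(430)/(1.67 − 2.09×0.0651) = 73.747/1.5339 = 48.078 atm
a n²/V² = (5.51)(2.09)²/(1.67)² = 8.6300 atm
P = 48.078 − 8.6300 = 39.45 atm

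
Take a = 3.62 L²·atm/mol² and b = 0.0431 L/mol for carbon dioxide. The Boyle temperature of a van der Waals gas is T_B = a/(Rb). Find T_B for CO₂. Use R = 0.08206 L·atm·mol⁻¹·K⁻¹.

For a van der Waals gas the second virial coefficient B₂ = b − a/(RT) vanishes at T_B = a/(Rb).
T_B = 3.62/(0.08206×0.0431) = 3.62/0.0035368 = 1024 K

T_B ≈ 1024 K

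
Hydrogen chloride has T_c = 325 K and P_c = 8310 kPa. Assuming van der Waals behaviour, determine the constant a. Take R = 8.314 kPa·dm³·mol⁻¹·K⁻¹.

a ≈ 370.7 kPa·dm⁶/mol²

From T_c = 8a/(27Rb) and P_c = a/(27b²): a = 27 R² T_c²/(64 P_c).
a = 27×(8.314)²×(325)²/(64×8310) = 197129003/531840 = 370.7 kPa·dm⁶/mol²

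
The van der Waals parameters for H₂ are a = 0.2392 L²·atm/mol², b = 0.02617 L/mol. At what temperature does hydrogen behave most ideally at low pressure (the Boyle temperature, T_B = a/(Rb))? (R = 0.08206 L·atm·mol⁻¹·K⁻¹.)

For a van der Waals gas the second virial coefficient B₂ = b − a/(RT) vanishes at T_B = a/(Rb).
T_B = 0.2392/(0.08206×0.02617) = 0.2392/0.0021475 = 111.4 K

T_B ≈ 111.4 K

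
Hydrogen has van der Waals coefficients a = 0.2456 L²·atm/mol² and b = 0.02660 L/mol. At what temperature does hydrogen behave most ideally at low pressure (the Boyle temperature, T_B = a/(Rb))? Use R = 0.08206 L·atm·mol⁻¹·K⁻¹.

T_B ≈ 112.5 K

For a van der Waals gas the second virial coefficient B₂ = b − a/(RT) vanishes at T_B = a/(Rb).
T_B = 0.2456/(0.08206×0.02660) = 0.2456/0.0021828 = 112.5 K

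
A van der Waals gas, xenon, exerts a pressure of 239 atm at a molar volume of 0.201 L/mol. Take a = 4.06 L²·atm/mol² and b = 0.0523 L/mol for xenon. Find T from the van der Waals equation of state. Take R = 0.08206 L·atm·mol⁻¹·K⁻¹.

T ≈ 615.2 K

T = (P + a/V_m²)(V_m − b)/R
P + a/V_m² = 239 + 4.06/(0.201)² = 339.49 atm
V_m − b = 0.201 − 0.0523 = 0.14870 L/mol
T = (339.49)(0.14870)/0.08206 = 615.2 K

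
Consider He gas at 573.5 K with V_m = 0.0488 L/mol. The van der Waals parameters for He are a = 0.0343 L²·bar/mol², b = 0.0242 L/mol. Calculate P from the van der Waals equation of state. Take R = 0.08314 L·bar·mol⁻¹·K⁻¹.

P = RT/(V_m − b) − a/V_m²
RT/(V_m − b) = (0.08314)(573.5)/(0.0488 − 0.0242) = 47.681/0.024600 = 1938.3 bar
a/V_m² = 0.0343/(0.0488)² = 14.403 bar
P = 1938.3 − 14.403 = 1924 bar

P ≈ 1924 bar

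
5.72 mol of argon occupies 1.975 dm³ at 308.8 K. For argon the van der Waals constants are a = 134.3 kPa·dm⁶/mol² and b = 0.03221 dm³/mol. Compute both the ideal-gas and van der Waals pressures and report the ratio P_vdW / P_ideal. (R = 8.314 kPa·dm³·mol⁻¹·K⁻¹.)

Ideal: P_ideal = nRT/V = (5.72)(8.314)(308.8)/1.975 = 7435.60 kPa
vdW: P = nRT/(V − nb) − a n²/V² = 14685.3/1.79076 − 4394.08/3.90063 = 8200.60 − 1126.51 = 7074.09 kPa
Ratio = 7074.09/7435.60 = 0.9514

P_vdW / P_ideal ≈ 0.9514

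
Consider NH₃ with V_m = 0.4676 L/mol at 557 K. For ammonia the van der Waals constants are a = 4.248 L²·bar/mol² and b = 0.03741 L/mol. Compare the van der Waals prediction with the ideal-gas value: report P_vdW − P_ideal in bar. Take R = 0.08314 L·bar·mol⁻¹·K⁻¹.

Ideal: P_ideal = RT/V_m = (0.08314)(557)/0.4676 = 99.0355 bar
vdW: P = RT/(V_m − b) − a/V_m² = 46.3090/0.430190 − 4.248/0.218650 = 107.648 − 19.4283 = 88.220 bar
ΔP = 88.220 − 99.0355 = -10.82 bar

ΔP ≈ -10.82 bar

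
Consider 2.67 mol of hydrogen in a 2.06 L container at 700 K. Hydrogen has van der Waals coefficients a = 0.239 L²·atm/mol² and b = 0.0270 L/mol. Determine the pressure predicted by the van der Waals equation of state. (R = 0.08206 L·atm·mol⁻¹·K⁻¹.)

P = nRT/(V − nb) − a n²/V²
nRT/(V − nb) = (2.67)(0.08206)(700)/(2.06 − 2.67×0.0270) = 153.37/1.9879 = 77.152 atm
a n²/V² = (0.239)(2.67)²/(2.06)² = 0.40150 atm
P = 77.152 − 0.40150 = 76.75 atm

P ≈ 76.75 atm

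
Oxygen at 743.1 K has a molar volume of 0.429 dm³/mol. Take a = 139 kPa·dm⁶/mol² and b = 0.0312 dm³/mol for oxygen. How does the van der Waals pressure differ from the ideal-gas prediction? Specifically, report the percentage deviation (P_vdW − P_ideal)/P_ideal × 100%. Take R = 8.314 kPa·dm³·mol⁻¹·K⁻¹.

Ideal: P_ideal = RT/V_m = (8.314)(743.1)/0.429 = 14401.2 kPa
vdW: P = RT/(V_m − b) − a/V_m² = 6178.13/0.397800 − 139/0.184041 = 15530.7 − 755.266 = 14775.4 kPa
% deviation = (14775.4 − 14401.2)/14401.2 × 100% = 2.60%

2.60 %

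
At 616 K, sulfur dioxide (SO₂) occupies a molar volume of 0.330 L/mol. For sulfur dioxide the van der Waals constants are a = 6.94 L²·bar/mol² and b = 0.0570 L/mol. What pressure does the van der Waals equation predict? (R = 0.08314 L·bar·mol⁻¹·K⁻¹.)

P ≈ 123.9 bar

P = RT/(V_m − b) − a/V_m²
RT/(V_m − b) = (0.08314)(616)/(0.330 − 0.0570) = 51.214/0.27300 = 187.60 bar
a/V_m² = 6.94/(0.330)² = 63.728 bar
P = 187.60 − 63.728 = 123.9 bar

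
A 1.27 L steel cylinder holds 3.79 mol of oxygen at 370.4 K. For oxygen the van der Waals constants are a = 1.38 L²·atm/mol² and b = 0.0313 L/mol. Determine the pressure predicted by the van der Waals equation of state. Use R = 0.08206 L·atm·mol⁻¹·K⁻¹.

P ≈ 87.76 atm

P = nRT/(V − nb) − a n²/V²
nRT/(V − nb) = (3.79)(0.08206)(370.4)/(1.27 − 3.79×0.0313) = 115.20/1.1514 = 100.05 atm
a n²/V² = (1.38)(3.79)²/(1.27)² = 12.290 atm
P = 100.05 − 12.290 = 87.76 atm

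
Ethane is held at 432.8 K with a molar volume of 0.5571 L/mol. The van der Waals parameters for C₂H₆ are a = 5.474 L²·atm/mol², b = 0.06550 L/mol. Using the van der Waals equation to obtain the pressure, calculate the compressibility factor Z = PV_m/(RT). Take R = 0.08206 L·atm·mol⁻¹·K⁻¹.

Z ≈ 0.8566

P = RT/(V_m − b) − a/V_m² = (0.08206)(432.8)/(0.5571 − 0.06550) − 5.474/(0.5571)²
  = 35.516/0.49160 − 17.638 = 72.246 − 17.638 = 54.608 atm
Z = PV_m/(RT) = (54.608)(0.5571)/((0.08206)(432.8)) = 30.422/35.516 = 0.8566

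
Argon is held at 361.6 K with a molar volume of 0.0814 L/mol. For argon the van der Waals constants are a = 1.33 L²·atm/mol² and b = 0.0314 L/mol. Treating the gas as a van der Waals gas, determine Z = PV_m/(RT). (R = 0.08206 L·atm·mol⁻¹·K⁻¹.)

P = RT/(V_m − b) − a/V_m² = (0.08206)(361.6)/(0.0814 − 0.0314) − 1.33/(0.0814)²
  = 29.673/0.050000 − 200.73 = 593.46 − 200.73 = 392.73 atm
Z = PV_m/(RT) = (392.73)(0.0814)/((0.08206)(361.6)) = 31.968/29.673 = 1.077

Z ≈ 1.077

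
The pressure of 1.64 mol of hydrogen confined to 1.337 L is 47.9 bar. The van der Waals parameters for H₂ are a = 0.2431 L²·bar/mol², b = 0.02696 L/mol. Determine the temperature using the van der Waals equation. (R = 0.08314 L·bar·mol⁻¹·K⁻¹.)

T ≈ 457.6 K

T = (P + a n²/V²)(V − nb)/(nR)
P + a n²/V² = 47.9 + (0.2431)(1.64)²/(1.337)² = 48.266 bar
V − nb = 1.337 − (1.64)(0.02696) = 1.2928 L
T = (48.266)(1.2928)/((1.64)(0.08314)) = 457.6 K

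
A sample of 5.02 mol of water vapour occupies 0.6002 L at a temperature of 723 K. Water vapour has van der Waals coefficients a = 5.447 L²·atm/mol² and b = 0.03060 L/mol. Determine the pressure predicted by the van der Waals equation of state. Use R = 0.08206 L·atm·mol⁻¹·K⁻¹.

P ≈ 285.9 atm

P = nRT/(V − nb) − a n²/V²
nRT/(V − nb) = (5.02)(0.08206)(723)/(0.6002 − 5.02×0.03060) = 297.83/0.44659 = 666.90 atm
a n²/V² = (5.447)(5.02)²/(0.6002)² = 381.04 atm
P = 666.90 − 381.04 = 285.9 atm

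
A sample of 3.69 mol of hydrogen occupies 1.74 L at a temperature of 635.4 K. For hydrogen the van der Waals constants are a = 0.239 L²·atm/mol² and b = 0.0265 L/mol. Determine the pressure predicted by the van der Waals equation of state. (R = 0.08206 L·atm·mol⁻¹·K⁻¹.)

P ≈ 116.1 atm

P = nRT/(V − nb) − a n²/V²
nRT/(V − nb) = (3.69)(0.08206)(635.4)/(1.74 − 3.69×0.0265) = 192.40/1.6422 = 117.16 atm
a n²/V² = (0.239)(3.69)²/(1.74)² = 1.0749 atm
P = 117.16 − 1.0749 = 116.1 atm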